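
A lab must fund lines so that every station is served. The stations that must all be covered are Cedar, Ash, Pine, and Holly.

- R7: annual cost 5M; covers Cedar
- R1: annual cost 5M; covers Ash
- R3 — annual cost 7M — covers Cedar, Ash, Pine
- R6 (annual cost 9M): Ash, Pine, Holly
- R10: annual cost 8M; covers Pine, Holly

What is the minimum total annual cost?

Choose R7 and R6: together they cover Cedar, Ash, Pine, Holly — every station.
Total annual cost: 5 + 9 = 14.

14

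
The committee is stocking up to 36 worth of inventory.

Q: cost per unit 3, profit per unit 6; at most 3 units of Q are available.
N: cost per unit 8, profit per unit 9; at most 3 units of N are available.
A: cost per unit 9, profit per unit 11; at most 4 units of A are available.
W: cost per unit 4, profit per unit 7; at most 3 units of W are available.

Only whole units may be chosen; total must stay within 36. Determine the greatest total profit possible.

Q has the best ratio (6/3); taking only Q gives at most 3×6 = 18 (stopped by the supply cap of 3).
Mixing does better — 2×Q, 2×A, and 3×W: cost 36 ≤ 36, profit 2·6 + 2·11 + 3·7 = 55.

55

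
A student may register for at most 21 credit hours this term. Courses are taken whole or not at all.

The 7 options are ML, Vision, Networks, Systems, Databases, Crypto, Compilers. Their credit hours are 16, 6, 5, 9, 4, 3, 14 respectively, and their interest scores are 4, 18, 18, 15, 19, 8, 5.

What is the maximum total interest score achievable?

This is an integer program with binary decision variables.
Vision + Networks + Databases + Crypto: credit hours 6 + 5 + 4 + 3 = 18 ≤ 21, interest score 18 + 18 + 19 + 8 = 63.
Networks + Systems + Databases + Crypto: credit hours 5 + 9 + 4 + 3 = 21 ≤ 21, interest score 18 + 15 + 19 + 8 = 60.
Vision + Networks + Databases: credit hours 6 + 5 + 4 = 15 ≤ 21, interest score 18 + 18 + 19 = 55.
Best is Vision, Networks, Databases, and Crypto with total interest score 63.

63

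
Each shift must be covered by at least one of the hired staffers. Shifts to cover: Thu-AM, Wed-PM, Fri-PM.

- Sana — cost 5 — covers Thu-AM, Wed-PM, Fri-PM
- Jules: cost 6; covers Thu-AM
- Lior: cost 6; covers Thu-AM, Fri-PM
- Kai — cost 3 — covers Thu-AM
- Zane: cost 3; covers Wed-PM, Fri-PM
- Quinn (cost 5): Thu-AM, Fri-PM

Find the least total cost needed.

5

This is an integer covering problem.
The greedy cost-per-new-shift heuristic would pick Zane and Kai for 6, but a cheaper cover exists.
Sana alone covers Thu-AM, Wed-PM, Fri-PM — every shift.
Total cost: 5.
No cover costs less than 5.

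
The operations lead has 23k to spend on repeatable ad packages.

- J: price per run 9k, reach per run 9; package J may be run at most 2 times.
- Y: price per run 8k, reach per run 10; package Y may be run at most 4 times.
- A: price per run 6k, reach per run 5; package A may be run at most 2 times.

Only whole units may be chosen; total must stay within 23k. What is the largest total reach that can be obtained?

Y has the best ratio (10/8); taking only Y gives at most 2×10 = 20 (stopped by the price limit).
Mixing does better — 2×Y and 1×A: price 22 ≤ 23, reach 2·10 + 1·5 = 25.

25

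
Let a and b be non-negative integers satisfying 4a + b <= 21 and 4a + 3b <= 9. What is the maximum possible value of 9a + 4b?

18

(a,b)=(2,0) is feasible, giving 18.
(a,b)=(1,1) is feasible, giving 13.
(a,b)=(1,0) is feasible, giving 9.
Maximum is 18 at (a,b)=(2,0).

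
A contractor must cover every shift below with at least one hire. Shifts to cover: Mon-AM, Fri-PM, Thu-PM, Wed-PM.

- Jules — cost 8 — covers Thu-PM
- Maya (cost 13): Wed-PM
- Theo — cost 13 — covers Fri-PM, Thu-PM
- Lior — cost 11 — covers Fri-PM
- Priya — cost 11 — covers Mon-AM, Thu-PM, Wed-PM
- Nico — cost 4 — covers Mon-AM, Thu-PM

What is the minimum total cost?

22

This is an integer covering problem.
The greedy cost-per-new-shift heuristic would pick Nico, Lior, and Priya for 26, but a cheaper cover exists.
Choose Lior and Priya: together they cover Mon-AM, Fri-PM, Thu-PM, Wed-PM — every shift.
Total cost: 11 + 11 = 22.
No cover costs less than 22.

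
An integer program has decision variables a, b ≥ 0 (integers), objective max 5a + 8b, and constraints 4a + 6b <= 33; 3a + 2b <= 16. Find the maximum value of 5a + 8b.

The continuous relaxation peaks at (0, 5.5) with value 44.00; rounding to a feasible lattice point costs some objective.
(a,b)=(2,4): 4·2+6·4=32≤33, 3·2+2·4=14≤16, objective 42.
(a,b)=(0,5): 4·0+6·5=30≤33, 3·0+2·5=10≤16, objective 40.
Maximum is 42 at (a,b)=(2,4).

42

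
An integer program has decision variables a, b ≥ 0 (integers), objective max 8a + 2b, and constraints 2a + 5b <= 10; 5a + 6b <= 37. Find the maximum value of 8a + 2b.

40

(a,b)=(5,0): 2·5+5·0=10≤10, 5·5+6·0=25≤37, objective 40.
(a,b)=(4,0): 2·4+5·0=8≤10, 5·4+6·0=20≤37, objective 32.
The best lattice point is (5,0), giving 40.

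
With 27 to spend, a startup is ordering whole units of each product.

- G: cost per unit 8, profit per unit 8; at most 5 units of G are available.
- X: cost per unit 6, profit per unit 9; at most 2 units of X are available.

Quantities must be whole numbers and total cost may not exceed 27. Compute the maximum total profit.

This is a bounded integer knapsack.
1×G and 2×X: cost 20 ≤ 27, profit 1·8 + 2·9 = 26.
2×G and 1×X: cost 22 ≤ 27, profit 2·8 + 1·9 = 25.
Best is 26.

26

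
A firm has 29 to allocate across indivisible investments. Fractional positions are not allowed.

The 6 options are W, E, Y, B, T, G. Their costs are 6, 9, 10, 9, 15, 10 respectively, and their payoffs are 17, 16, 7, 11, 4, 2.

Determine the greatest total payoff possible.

44

W + Y + B: cost 6 + 10 + 9 = 25 ≤ 29, payoff 17 + 7 + 11 = 35.
W + E + B: cost 6 + 9 + 9 = 24 ≤ 29, payoff 17 + 16 + 11 = 44.
W + E + Y: cost 6 + 9 + 10 = 25 ≤ 29, payoff 17 + 16 + 7 = 40.
Best is W, E, and B with total payoff 44.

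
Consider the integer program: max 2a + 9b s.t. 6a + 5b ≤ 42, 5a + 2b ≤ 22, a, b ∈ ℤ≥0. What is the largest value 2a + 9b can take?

72

(a,b)=(0,8) is feasible, giving 72.
(a,b)=(1,7) is feasible, giving 65.
The best lattice point is (0,8), giving 72.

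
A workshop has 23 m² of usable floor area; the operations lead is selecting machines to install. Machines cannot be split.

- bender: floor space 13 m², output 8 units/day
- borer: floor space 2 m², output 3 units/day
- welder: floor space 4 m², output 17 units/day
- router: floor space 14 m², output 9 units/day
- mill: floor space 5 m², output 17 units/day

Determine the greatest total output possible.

Allowing fractional choices, the relaxed optimum would be about 44.7, but machines are indivisible.
welder + router + mill: floor space 4 + 14 + 5 = 23 ≤ 23, output 17 + 9 + 17 = 43.
borer + welder + mill: floor space 2 + 4 + 5 = 11 ≤ 23, output 3 + 17 + 17 = 37.
bender + welder + mill: floor space 13 + 4 + 5 = 22 ≤ 23, output 8 + 17 + 17 = 42.
Best is welder, router, and mill with total output 43.

43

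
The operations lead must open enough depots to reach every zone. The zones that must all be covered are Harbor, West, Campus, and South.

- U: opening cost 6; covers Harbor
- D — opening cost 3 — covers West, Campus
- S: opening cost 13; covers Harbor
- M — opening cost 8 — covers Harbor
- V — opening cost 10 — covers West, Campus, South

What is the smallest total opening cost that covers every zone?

This is a weighted set-cover instance.
The greedy cost-per-new-zone heuristic would pick D, U, and V for 19, but a cheaper cover exists.
Choose U and V: together they cover Harbor, West, Campus, South — every zone.
Total opening cost: 6 + 10 = 16.
No cover costs less than 16.

16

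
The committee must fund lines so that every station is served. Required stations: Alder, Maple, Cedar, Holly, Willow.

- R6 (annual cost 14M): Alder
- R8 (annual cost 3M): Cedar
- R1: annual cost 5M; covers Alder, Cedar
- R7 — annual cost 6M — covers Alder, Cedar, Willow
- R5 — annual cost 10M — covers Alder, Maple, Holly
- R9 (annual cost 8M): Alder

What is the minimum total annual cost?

Choose R7 and R5: together they cover Alder, Maple, Cedar, Holly, Willow — every station.
Total annual cost: 6 + 10 = 16.

16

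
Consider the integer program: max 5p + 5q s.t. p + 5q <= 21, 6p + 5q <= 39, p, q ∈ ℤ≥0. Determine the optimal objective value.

35

(p,q)=(4,3): 1·4+5·3=19≤21, 6·4+5·3=39≤39, objective 35.
(p,q)=(4,2): 1·4+5·2=14≤21, 6·4+5·2=34≤39, objective 30.
(p,q)=(3,3): 1·3+5·3=18≤21, 6·3+5·3=33≤39, objective 30.
No feasible integer point exceeds 35.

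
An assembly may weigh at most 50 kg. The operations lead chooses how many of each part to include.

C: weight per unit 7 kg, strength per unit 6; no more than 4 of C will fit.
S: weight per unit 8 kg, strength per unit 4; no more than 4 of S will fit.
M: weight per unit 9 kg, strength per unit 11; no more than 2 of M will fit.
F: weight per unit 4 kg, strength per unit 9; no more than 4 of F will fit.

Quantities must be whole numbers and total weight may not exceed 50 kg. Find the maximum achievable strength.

70

F has the best ratio (9/4); taking only F gives at most 4×9 = 36 (stopped by the supply cap of 4).
Mixing does better — 2×C, 2×M, and 4×F: weight 48 ≤ 50, strength 2·6 + 2·11 + 4·9 = 70.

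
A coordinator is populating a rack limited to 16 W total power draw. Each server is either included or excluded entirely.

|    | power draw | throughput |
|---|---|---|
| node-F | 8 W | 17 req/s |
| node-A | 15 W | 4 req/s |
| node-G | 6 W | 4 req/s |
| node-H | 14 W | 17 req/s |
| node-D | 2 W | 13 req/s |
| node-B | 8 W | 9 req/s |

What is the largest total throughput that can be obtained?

34

Allowing fractional choices, the relaxed optimum would be about 37.3, but servers are indivisible.
node-F + node-G + node-D: power draw 8 + 6 + 2 = 16 ≤ 16, throughput 17 + 4 + 13 = 34.
node-F + node-D: power draw 8 + 2 = 10 ≤ 16, throughput 17 + 13 = 30.
node-H + node-D: power draw 14 + 2 = 16 ≤ 16, throughput 17 + 13 = 30.
Best is node-F, node-G, and node-D with total throughput 34.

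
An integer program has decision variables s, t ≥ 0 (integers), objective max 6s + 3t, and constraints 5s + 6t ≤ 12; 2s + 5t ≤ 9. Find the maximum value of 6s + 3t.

(s,t)=(2,0) is feasible, giving 12.
(s,t)=(1,1) is feasible, giving 9.
(s,t)=(1,0) is feasible, giving 6.
No feasible integer point exceeds 12.

12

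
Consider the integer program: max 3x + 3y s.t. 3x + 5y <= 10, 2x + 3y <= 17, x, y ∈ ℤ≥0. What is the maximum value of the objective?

(x,y)=(3,0) is feasible, giving 9.
(x,y)=(2,0) is feasible, giving 6.
Maximum is 9 at (x,y)=(3,0).

9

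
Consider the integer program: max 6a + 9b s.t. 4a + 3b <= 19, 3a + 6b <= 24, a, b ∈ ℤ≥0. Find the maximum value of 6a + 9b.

Relaxing integrality, the LP optimum is 40.20 at (a,b) = (2.8, 2.6), which is not an integer point.
(a,b)=(2,3) is feasible, giving 39.
(a,b)=(3,2) is feasible, giving 36.
(a,b)=(1,3) is feasible, giving 33.
Maximum is 39 at (a,b)=(2,3).

39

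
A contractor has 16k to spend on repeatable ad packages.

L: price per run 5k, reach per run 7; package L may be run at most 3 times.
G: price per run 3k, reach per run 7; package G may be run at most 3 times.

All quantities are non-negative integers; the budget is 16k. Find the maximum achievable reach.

28

1×L and 3×G: price 14 ≤ 16, reach 1·7 + 3·7 = 28.
2×L and 2×G: price 16 ≤ 16, reach 2·7 + 2·7 = 28.
Best is 28.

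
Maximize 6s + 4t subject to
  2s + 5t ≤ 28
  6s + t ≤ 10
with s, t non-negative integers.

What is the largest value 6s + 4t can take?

(s,t)=(1,4): 2·1+5·4=22≤28, 6·1+1·4=10≤10, objective 22.
(s,t)=(0,5): 2·0+5·5=25≤28, 6·0+1·5=5≤10, objective 20.
(s,t)=(1,3): 2·1+5·3=17≤28, 6·1+1·3=9≤10, objective 18.
No feasible integer point exceeds 22.

22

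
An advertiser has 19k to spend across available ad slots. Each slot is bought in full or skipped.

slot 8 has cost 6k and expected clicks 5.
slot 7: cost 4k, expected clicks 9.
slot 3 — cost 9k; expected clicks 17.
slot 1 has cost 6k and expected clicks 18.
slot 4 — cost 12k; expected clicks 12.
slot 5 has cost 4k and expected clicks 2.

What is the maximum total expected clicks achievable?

slot 3 + slot 1 + slot 5: cost 9 + 6 + 4 = 19 ≤ 19, expected clicks 17 + 18 + 2 = 37.
slot 7 + slot 3 + slot 1: cost 4 + 9 + 6 = 19 ≤ 19, expected clicks 9 + 17 + 18 = 44.
slot 3 + slot 1: cost 9 + 6 = 15 ≤ 19, expected clicks 17 + 18 = 35.
Best is slot 7, slot 3, and slot 1 with total expected clicks 44.

44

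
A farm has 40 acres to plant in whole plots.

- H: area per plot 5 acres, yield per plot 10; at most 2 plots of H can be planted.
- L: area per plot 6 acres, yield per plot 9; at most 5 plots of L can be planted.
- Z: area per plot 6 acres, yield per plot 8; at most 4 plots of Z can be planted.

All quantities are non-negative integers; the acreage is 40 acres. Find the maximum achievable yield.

This is a bounded integer knapsack.
2×H, 4×L, and 1×Z: area 40 ≤ 40, yield 2·10 + 4·9 + 1·8 = 64.
2×H and 5×L: area 40 ≤ 40, yield 2·10 + 5·9 = 65.
Best is 65.

65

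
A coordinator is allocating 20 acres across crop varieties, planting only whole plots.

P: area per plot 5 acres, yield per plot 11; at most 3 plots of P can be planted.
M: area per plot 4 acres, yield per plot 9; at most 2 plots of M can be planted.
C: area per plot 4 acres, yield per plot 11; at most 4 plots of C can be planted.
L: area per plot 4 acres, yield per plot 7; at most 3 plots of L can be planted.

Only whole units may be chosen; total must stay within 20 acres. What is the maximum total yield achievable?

53

Take 1×M and 4×C: area 20 ≤ 20, yield 1·9 + 4·11 = 53.
C has the best ratio (11/4) and is taken to its limit of 4; remaining capacity is filled optimally with the others.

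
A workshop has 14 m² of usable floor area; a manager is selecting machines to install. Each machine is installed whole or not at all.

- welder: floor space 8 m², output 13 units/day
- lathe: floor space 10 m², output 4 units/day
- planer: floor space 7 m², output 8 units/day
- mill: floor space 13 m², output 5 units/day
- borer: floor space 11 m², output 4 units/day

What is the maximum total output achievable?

13

This is a 0-1 knapsack instance.
Take welder: floor space 8 ≤ 14, output 13.
No other feasible combination does better.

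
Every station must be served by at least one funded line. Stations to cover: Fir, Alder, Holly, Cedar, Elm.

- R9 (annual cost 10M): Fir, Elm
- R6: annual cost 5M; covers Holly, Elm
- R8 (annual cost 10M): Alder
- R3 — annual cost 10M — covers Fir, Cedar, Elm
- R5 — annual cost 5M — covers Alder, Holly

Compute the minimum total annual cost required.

15

This is a weighted set-cover instance.
The greedy cost-per-new-station heuristic would pick R6, R3, and R5 for 20, but a cheaper cover exists.
Choose R3 and R5: together they cover Fir, Alder, Holly, Cedar, Elm — every station.
Total annual cost: 10 + 5 = 15.
No cover costs less than 15.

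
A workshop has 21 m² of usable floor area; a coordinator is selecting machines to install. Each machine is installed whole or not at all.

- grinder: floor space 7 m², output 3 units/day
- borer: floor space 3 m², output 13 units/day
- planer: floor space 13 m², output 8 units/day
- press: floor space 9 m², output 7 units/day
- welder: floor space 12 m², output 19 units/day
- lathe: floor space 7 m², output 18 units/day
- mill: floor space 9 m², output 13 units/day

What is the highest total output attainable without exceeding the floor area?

Take borer, lathe, and mill: floor space 3 + 7 + 9 = 19 ≤ 21, output 13 + 18 + 13 = 44.
No other feasible combination does better.

44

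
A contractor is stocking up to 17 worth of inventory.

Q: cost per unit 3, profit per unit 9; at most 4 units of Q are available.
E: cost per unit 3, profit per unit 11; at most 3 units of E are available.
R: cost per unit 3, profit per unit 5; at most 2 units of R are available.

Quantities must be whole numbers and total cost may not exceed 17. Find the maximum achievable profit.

51

E has the best ratio (11/3); taking only E gives at most 3×11 = 33 (stopped by the supply cap of 3).
Mixing does better — 2×Q and 3×E: cost 15 ≤ 17, profit 2·9 + 3·11 = 51.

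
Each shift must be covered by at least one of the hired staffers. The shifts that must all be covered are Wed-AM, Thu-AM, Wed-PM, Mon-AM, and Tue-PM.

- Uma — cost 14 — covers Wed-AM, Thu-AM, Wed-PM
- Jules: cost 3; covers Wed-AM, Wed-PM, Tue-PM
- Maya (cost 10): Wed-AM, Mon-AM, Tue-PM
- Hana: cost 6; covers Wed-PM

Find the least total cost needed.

Choose Uma and Maya: together they cover Wed-AM, Thu-AM, Wed-PM, Mon-AM, Tue-PM — every shift.
Total cost: 14 + 10 = 24.

24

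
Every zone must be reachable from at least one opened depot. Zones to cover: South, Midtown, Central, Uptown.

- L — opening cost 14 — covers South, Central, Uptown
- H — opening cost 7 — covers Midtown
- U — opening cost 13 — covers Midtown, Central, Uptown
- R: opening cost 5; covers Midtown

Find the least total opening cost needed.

19

Choose L and R: together they cover South, Midtown, Central, Uptown — every zone.
Total opening cost: 14 + 5 = 19.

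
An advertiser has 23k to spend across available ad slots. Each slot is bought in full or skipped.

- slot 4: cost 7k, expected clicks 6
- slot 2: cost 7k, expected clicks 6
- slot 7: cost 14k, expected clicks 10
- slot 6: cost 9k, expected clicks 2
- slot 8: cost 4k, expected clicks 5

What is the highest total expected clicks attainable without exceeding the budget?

17

Take slot 4, slot 2, and slot 8: cost 7 + 7 + 4 = 18 ≤ 23, expected clicks 6 + 6 + 5 = 17.
No other feasible combination does better.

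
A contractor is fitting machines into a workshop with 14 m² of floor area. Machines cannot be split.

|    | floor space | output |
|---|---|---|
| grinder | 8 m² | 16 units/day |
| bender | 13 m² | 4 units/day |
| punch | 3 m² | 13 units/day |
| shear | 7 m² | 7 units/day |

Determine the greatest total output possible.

Treat it as a binary knapsack problem.
Take grinder and punch: floor space 8 + 3 = 11 ≤ 14, output 16 + 13 = 29.
No other feasible combination does better.

29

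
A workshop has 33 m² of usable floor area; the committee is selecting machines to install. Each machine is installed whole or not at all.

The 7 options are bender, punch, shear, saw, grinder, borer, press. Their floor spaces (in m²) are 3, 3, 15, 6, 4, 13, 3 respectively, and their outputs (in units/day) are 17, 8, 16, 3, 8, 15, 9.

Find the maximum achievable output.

60

Allowing fractional choices, the relaxed optimum would be about 64.5, but machines are indivisible.
bender + punch + saw + grinder + borer + press: floor space 3 + 3 + 6 + 4 + 13 + 3 = 32 ≤ 33, output 17 + 8 + 3 + 8 + 15 + 9 = 60.
bender + punch + grinder + borer + press: floor space 3 + 3 + 4 + 13 + 3 = 26 ≤ 33, output 17 + 8 + 8 + 15 + 9 = 57.
bender + punch + shear + grinder + press: floor space 3 + 3 + 15 + 4 + 3 = 28 ≤ 33, output 17 + 8 + 16 + 8 + 9 = 58.
Best is bender, punch, saw, grinder, borer, and press with total output 60.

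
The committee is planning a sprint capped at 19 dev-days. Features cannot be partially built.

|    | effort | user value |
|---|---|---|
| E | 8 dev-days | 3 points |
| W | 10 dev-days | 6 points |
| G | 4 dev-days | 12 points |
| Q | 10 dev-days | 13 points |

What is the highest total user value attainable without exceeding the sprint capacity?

25

Allowing fractional choices, the relaxed optimum would be about 28.0, but features are indivisible.
W + G: effort 10 + 4 = 14 ≤ 19, user value 6 + 12 = 18.
E + Q: effort 8 + 10 = 18 ≤ 19, user value 3 + 13 = 16.
G + Q: effort 4 + 10 = 14 ≤ 19, user value 12 + 13 = 25.
Best is G and Q with total user value 25.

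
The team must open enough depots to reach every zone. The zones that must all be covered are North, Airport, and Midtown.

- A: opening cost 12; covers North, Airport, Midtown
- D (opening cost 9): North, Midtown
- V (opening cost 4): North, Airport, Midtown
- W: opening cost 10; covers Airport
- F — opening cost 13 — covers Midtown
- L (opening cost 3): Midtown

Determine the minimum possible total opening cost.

This is an integer covering problem.
V alone covers North, Airport, Midtown — every zone.
Total opening cost: 4.
No cover costs less than 4.

4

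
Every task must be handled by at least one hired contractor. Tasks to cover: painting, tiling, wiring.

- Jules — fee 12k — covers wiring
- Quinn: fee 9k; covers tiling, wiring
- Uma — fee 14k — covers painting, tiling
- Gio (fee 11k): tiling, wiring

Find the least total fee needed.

23

Choose Quinn and Uma: together they cover painting, tiling, wiring — every task.
Total fee: 9 + 14 = 23.
No cover costs less than 23.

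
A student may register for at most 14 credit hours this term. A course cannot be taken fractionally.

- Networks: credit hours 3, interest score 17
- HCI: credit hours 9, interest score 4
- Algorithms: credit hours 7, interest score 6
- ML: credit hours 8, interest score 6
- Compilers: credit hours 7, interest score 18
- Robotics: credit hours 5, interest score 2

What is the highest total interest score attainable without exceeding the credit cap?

Networks + Compilers: credit hours 3 + 7 = 10 ≤ 14, interest score 17 + 18 = 35.
Networks + Algorithms: credit hours 3 + 7 = 10 ≤ 14, interest score 17 + 6 = 23.
Algorithms + Compilers: credit hours 7 + 7 = 14 ≤ 14, interest score 6 + 18 = 24.
Best is Networks and Compilers with total interest score 35.

35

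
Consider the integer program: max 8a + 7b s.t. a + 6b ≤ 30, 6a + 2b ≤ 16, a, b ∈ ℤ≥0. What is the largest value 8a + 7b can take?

36

Relaxing integrality, the LP optimum is 42.24 at (a,b) = (1.06, 4.82), which is not an integer point.
(a,b)=(1,4): 1·1+6·4=25≤30, 6·1+2·4=14≤16, objective 36.
(a,b)=(0,5): 1·0+6·5=30≤30, 6·0+2·5=10≤16, objective 35.
(a,b)=(1,3): 1·1+6·3=19≤30, 6·1+2·3=12≤16, objective 29.
The best lattice point is (1,4), giving 36.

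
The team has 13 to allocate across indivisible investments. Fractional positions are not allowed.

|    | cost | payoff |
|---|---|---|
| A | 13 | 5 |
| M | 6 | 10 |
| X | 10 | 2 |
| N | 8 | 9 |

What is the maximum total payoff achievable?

Treat it as a binary knapsack problem.
A: cost 13 ≤ 13, payoff 5.
M: cost 6 ≤ 13, payoff 10.
N: cost 8 ≤ 13, payoff 9.
Best is M with total payoff 10.

10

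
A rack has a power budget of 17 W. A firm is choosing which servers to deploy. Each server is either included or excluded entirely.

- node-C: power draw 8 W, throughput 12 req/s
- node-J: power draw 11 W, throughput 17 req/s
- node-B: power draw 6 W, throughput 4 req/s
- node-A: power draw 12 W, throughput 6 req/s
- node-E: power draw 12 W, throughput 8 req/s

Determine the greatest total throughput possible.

21

Take node-J and node-B: power draw 11 + 6 = 17 ≤ 17, throughput 17 + 4 = 21.
No other feasible combination does better.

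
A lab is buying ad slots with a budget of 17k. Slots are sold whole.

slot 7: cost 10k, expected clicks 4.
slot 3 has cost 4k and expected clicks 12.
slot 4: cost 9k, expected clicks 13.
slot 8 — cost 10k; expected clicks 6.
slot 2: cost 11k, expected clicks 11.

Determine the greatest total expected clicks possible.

25

This is a 0-1 knapsack instance.
Take slot 3 and slot 4: cost 4 + 9 = 13 ≤ 17, expected clicks 12 + 13 = 25.
No other feasible combination does better.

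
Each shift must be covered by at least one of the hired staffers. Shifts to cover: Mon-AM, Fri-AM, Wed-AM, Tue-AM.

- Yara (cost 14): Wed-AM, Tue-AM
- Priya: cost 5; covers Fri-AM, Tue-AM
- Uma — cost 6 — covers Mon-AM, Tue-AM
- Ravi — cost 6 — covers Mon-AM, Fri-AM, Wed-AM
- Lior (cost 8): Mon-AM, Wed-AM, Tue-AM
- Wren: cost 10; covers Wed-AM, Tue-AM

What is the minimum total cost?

Choose Priya and Ravi: together they cover Mon-AM, Fri-AM, Wed-AM, Tue-AM — every shift.
Total cost: 5 + 6 = 11.
No cover costs less than 11.

11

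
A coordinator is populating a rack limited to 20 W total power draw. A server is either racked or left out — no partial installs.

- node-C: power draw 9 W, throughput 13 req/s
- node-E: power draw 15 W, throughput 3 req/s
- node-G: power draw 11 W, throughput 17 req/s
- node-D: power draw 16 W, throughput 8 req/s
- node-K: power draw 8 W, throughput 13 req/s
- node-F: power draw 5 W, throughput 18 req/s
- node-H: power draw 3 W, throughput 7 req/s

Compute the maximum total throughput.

Treat it as a binary knapsack problem.
node-C + node-F + node-H: power draw 9 + 5 + 3 = 17 ≤ 20, throughput 13 + 18 + 7 = 38.
node-G + node-F + node-H: power draw 11 + 5 + 3 = 19 ≤ 20, throughput 17 + 18 + 7 = 42.
node-K + node-F + node-H: power draw 8 + 5 + 3 = 16 ≤ 20, throughput 13 + 18 + 7 = 38.
Best is node-G, node-F, and node-H with total throughput 42.

42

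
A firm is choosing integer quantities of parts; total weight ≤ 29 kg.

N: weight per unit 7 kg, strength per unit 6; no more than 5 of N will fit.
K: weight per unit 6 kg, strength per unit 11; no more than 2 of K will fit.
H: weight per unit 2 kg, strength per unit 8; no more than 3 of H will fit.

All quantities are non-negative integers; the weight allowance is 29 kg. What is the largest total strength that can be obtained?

52

1×N, 2×K, and 3×H: weight 25 ≤ 29, strength 1·6 + 2·11 + 3·8 = 52.
2×N, 1×K, and 3×H: weight 26 ≤ 29, strength 2·6 + 1·11 + 3·8 = 47.
Best is 52.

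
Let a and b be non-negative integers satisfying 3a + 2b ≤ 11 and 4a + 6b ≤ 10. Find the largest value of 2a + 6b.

8

The continuous relaxation peaks at (0, 1.67) with value 10.00; rounding to a feasible lattice point costs some objective.
(a,b)=(1,1): 3·1+2·1=5≤11, 4·1+6·1=10≤10, objective 8.
(a,b)=(0,1): 3·0+2·1=2≤11, 4·0+6·1=6≤10, objective 6.
(a,b)=(2,0): 3·2+2·0=6≤11, 4·2+6·0=8≤10, objective 4.
Maximum is 8 at (a,b)=(1,1).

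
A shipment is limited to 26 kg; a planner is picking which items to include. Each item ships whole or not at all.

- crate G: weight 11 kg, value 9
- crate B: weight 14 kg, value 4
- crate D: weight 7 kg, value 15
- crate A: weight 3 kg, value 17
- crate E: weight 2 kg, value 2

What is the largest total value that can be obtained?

crate G + crate D + crate A: weight 11 + 7 + 3 = 21 ≤ 26, value 9 + 15 + 17 = 41.
crate G + crate D + crate A + crate E: weight 11 + 7 + 3 + 2 = 23 ≤ 26, value 9 + 15 + 17 + 2 = 43.
Best is crate G, crate D, crate A, and crate E with total value 43.

43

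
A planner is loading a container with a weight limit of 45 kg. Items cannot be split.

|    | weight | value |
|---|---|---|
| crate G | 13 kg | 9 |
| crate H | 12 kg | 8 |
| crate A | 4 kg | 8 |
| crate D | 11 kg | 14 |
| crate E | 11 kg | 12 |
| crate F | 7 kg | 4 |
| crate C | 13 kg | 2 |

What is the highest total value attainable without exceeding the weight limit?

Allowing fractional choices, the relaxed optimum would be about 47.0, but items are indivisible.
crate H + crate A + crate D + crate E: weight 12 + 4 + 11 + 11 = 38 ≤ 45, value 8 + 8 + 14 + 12 = 42.
crate G + crate A + crate D + crate E: weight 13 + 4 + 11 + 11 = 39 ≤ 45, value 9 + 8 + 14 + 12 = 43.
crate H + crate A + crate D + crate E + crate F: weight 12 + 4 + 11 + 11 + 7 = 45 ≤ 45, value 8 + 8 + 14 + 12 + 4 = 46.
Best is crate H, crate A, crate D, crate E, and crate F with total value 46.

46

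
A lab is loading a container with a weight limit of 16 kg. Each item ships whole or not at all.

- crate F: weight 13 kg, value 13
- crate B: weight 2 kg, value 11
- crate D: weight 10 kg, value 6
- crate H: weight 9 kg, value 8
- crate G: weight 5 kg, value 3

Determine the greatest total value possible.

Allowing fractional choices, the relaxed optimum would be about 24.9, but items are indivisible.
crate B + crate H + crate G: weight 2 + 9 + 5 = 16 ≤ 16, value 11 + 8 + 3 = 22.
crate B + crate H: weight 2 + 9 = 11 ≤ 16, value 11 + 8 = 19.
crate F + crate B: weight 13 + 2 = 15 ≤ 16, value 13 + 11 = 24.
Best is crate F and crate B with total value 24.

24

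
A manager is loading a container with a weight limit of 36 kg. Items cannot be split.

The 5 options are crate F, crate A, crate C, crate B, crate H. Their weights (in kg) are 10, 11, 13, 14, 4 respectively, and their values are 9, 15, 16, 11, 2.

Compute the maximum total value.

40

crate F + crate A + crate C: weight 10 + 11 + 13 = 34 ≤ 36, value 9 + 15 + 16 = 40.
crate F + crate A + crate B: weight 10 + 11 + 14 = 35 ≤ 36, value 9 + 15 + 11 = 35.
Best is crate F, crate A, and crate C with total value 40.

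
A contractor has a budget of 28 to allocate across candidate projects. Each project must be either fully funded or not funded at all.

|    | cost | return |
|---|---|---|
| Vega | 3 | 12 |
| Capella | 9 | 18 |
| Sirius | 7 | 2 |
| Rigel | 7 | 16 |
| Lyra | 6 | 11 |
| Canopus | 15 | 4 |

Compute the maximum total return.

57

Allowing fractional choices, the relaxed optimum would be about 57.9, but projects are indivisible.
Vega + Capella + Rigel + Lyra: cost 3 + 9 + 7 + 6 = 25 ≤ 28, return 12 + 18 + 16 + 11 = 57.
Vega + Capella + Sirius + Rigel: cost 3 + 9 + 7 + 7 = 26 ≤ 28, return 12 + 18 + 2 + 16 = 48.
Best is Vega, Capella, Rigel, and Lyra with total return 57.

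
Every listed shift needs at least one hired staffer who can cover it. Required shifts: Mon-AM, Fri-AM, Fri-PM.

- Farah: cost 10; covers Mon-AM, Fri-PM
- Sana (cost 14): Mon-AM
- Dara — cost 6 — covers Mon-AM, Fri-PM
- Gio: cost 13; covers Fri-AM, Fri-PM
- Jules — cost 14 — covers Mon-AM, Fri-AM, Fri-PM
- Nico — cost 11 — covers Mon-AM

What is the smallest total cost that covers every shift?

The greedy cost-per-new-shift heuristic would pick Dara and Gio for 19, but a cheaper cover exists.
Jules alone covers Mon-AM, Fri-AM, Fri-PM — every shift.
Total cost: 14.
No cover costs less than 14.

14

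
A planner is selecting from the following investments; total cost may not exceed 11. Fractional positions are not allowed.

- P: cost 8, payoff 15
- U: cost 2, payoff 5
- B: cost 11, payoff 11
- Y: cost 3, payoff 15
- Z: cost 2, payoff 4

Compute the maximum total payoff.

30

U + Y: cost 2 + 3 = 5 ≤ 11, payoff 5 + 15 = 20.
U + Y + Z: cost 2 + 3 + 2 = 7 ≤ 11, payoff 5 + 15 + 4 = 24.
P + Y: cost 8 + 3 = 11 ≤ 11, payoff 15 + 15 = 30.
Best is P and Y with total payoff 30.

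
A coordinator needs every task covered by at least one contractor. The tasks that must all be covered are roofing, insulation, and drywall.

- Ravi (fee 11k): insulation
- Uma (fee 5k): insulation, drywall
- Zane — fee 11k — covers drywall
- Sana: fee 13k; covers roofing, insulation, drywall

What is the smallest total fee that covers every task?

This is an integer covering problem.
Sana alone covers roofing, insulation, drywall — every task.
Total fee: 13.

13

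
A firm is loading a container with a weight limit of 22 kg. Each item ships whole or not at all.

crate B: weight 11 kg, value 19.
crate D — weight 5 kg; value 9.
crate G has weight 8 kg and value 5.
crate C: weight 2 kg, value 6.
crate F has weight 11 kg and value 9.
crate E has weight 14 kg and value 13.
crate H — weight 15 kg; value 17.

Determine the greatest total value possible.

Allowing fractional choices, the relaxed optimum would be about 38.5, but items are indivisible.
crate B + crate D + crate C: weight 11 + 5 + 2 = 18 ≤ 22, value 19 + 9 + 6 = 34.
crate D + crate C + crate H: weight 5 + 2 + 15 = 22 ≤ 22, value 9 + 6 + 17 = 32.
Best is crate B, crate D, and crate C with total value 34.

34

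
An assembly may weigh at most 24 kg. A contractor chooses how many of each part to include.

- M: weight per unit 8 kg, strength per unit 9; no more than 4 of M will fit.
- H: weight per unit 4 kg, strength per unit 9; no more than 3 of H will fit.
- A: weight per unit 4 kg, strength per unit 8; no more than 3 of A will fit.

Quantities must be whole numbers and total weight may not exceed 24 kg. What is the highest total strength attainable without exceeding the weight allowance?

This is a bounded integer knapsack.
H has the best ratio (9/4); taking only H gives at most 3×9 = 27 (stopped by the supply cap of 3).
Mixing does better — 3×H and 3×A: weight 24 ≤ 24, strength 3·9 + 3·8 = 51.

51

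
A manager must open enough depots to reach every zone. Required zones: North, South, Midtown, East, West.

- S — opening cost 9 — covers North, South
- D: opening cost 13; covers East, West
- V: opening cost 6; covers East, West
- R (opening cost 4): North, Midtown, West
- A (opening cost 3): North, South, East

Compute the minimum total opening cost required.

7

Choose R and A: together they cover North, South, Midtown, East, West — every zone.
Total opening cost: 4 + 3 = 7.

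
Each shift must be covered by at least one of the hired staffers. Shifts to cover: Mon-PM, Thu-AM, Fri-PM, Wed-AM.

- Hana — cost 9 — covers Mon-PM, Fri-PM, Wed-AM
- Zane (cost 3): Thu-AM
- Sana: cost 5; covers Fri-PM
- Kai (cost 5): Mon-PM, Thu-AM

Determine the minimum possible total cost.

12

This is a weighted set-cover instance.
Choose Hana and Zane: together they cover Mon-PM, Thu-AM, Fri-PM, Wed-AM — every shift.
Total cost: 9 + 3 = 12.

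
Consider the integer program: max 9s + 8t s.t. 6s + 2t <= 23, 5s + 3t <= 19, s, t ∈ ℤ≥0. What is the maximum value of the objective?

(s,t)=(0,6) is feasible, giving 48.
(s,t)=(0,5) is feasible, giving 40.
No feasible integer point exceeds 48.

48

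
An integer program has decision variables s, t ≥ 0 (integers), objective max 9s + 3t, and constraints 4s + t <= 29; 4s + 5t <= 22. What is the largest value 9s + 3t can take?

Relaxing integrality, the LP optimum is 49.50 at (s,t) = (5.5, 0), which is not an integer point.
(s,t)=(5,0): 4·5+1·0=20≤29, 4·5+5·0=20≤22, objective 45.
(s,t)=(4,1): 4·4+1·1=17≤29, 4·4+5·1=21≤22, objective 39.
(s,t)=(4,0): 4·4+1·0=16≤29, 4·4+5·0=16≤22, objective 36.
The best lattice point is (5,0), giving 45.

45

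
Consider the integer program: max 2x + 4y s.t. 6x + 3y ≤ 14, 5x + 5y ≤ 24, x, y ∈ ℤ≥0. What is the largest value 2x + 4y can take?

16

(x,y)=(0,4) is feasible, giving 16.
(x,y)=(0,3) is feasible, giving 12.
The best lattice point is (0,4), giving 16.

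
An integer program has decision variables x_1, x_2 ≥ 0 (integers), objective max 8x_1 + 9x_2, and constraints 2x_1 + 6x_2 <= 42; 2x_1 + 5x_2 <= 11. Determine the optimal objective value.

40

(x_1,x_2)=(5,0) is feasible, giving 40.
(x_1,x_2)=(4,0) is feasible, giving 32.
Maximum is 40 at (x_1,x_2)=(5,0).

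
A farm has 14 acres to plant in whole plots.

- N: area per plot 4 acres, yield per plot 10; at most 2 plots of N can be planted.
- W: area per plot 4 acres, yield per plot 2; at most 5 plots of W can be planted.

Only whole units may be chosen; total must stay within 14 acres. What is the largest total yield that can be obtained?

22

Take 2×N and 1×W: area 12 ≤ 14, yield 2·10 + 1·2 = 22.
N has the best ratio (10/4) and is taken to its limit of 2; remaining capacity is filled optimally with the others.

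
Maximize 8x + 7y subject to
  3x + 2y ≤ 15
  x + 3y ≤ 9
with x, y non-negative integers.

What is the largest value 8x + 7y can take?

40

(x,y)=(5,0): 3·5+2·0=15≤15, 1·5+3·0=5≤9, objective 40.
(x,y)=(4,1): 3·4+2·1=14≤15, 1·4+3·1=7≤9, objective 39.
(x,y)=(3,2): 3·3+2·2=13≤15, 1·3+3·2=9≤9, objective 38.
No feasible integer point exceeds 40.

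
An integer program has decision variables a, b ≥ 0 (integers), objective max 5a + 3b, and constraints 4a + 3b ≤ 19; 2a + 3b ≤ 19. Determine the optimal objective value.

(a,b)=(4,1): 4·4+3·1=19≤19, 2·4+3·1=11≤19, objective 23.
(a,b)=(3,2): 4·3+3·2=18≤19, 2·3+3·2=12≤19, objective 21.
(a,b)=(4,0): 4·4+3·0=16≤19, 2·4+3·0=8≤19, objective 20.
No feasible integer point exceeds 23.

23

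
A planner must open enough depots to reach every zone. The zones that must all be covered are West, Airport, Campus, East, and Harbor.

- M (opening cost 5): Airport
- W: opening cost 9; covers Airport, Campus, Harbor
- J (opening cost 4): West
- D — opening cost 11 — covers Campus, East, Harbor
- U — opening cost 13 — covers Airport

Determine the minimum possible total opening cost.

20

Choose M, J, and D: together they cover West, Airport, Campus, East, Harbor — every zone.
Total opening cost: 5 + 4 + 11 = 20.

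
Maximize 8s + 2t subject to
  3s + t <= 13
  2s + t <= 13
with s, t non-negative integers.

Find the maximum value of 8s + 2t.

(s,t)=(4,1) is feasible, giving 34.
(s,t)=(4,0) is feasible, giving 32.
(s,t)=(3,2) is feasible, giving 28.
(s,t)=(3,1) is feasible, giving 26.
The best lattice point is (4,1), giving 34.

34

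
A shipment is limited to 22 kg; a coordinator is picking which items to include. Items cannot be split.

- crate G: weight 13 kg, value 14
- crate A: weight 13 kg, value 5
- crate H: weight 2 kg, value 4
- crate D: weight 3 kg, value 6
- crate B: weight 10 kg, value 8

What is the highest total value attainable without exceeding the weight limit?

24

Allowing fractional choices, the relaxed optimum would be about 27.2, but items are indivisible.
crate G + crate H + crate D: weight 13 + 2 + 3 = 18 ≤ 22, value 14 + 4 + 6 = 24.
crate G + crate D: weight 13 + 3 = 16 ≤ 22, value 14 + 6 = 20.
Best is crate G, crate H, and crate D with total value 24.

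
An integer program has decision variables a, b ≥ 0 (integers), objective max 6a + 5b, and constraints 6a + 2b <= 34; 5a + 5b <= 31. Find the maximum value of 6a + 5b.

35

(a,b)=(5,1): 6·5+2·1=32≤34, 5·5+5·1=30≤31, objective 35.
(a,b)=(4,2): 6·4+2·2=28≤34, 5·4+5·2=30≤31, objective 34.
(a,b)=(5,0): 6·5+2·0=30≤34, 5·5+5·0=25≤31, objective 30.
(a,b)=(4,1): 6·4+2·1=26≤34, 5·4+5·1=25≤31, objective 29.
Maximum is 35 at (a,b)=(5,1).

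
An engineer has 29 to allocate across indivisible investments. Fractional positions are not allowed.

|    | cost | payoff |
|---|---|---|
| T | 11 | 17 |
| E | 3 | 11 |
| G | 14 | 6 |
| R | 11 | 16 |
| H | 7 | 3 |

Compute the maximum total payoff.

44

Treat it as a binary knapsack problem.
Allowing fractional choices, the relaxed optimum would be about 45.7, but investments are indivisible.
T + R + H: cost 11 + 11 + 7 = 29 ≤ 29, payoff 17 + 16 + 3 = 36.
T + E + G: cost 11 + 3 + 14 = 28 ≤ 29, payoff 17 + 11 + 6 = 34.
T + E + R: cost 11 + 3 + 11 = 25 ≤ 29, payoff 17 + 11 + 16 = 44.
Best is T, E, and R with total payoff 44.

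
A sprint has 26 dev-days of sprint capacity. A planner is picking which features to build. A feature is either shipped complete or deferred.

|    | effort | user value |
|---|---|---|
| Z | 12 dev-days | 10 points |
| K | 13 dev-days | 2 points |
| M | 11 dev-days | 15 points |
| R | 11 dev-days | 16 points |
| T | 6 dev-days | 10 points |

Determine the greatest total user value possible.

This is an integer program with binary decision variables.
R + T: effort 11 + 6 = 17 ≤ 26, user value 16 + 10 = 26.
Z + R: effort 12 + 11 = 23 ≤ 26, user value 10 + 16 = 26.
M + R: effort 11 + 11 = 22 ≤ 26, user value 15 + 16 = 31.
Best is M and R with total user value 31.

31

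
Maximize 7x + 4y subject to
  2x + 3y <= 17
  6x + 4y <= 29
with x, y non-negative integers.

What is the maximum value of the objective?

32

Relaxing integrality, the LP optimum is 33.83 at (x,y) = (4.83, 0), which is not an integer point.
(x,y)=(4,1) is feasible, giving 32.
(x,y)=(3,2) is feasible, giving 29.
(x,y)=(4,0) is feasible, giving 28.
(x,y)=(3,1) is feasible, giving 25.
No feasible integer point exceeds 32.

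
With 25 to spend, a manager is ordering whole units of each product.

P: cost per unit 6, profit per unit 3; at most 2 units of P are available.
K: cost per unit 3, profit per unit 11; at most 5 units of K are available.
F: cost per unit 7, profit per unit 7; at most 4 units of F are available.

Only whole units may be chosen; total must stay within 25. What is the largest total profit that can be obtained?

62

5×K and 1×F: cost 22 ≤ 25, profit 5·11 + 1·7 = 62.
1×P and 5×K: cost 21 ≤ 25, profit 1·3 + 5·11 = 58.
Best is 62.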